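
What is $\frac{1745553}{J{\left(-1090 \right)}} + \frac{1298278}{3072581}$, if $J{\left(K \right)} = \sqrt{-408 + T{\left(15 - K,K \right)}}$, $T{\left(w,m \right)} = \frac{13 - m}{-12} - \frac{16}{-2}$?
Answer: $\frac{1298278}{3072581} - \frac{3491106 i \sqrt{17709}}{5903} \approx 0.42254 - 78702.0 i$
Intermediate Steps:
$T{\left(w,m \right)} = \frac{83}{12} + \frac{m}{12}$ ($T{\left(w,m \right)} = \left(13 - m\right) \left(- \frac{1}{12}\right) - -8 = \left(- \frac{13}{12} + \frac{m}{12}\right) + 8 = \frac{83}{12} + \frac{m}{12}$)
$J{\left(K \right)} = \sqrt{- \frac{4813}{12} + \frac{K}{12}}$ ($J{\left(K \right)} = \sqrt{-408 + \left(\frac{83}{12} + \frac{K}{12}\right)} = \sqrt{- \frac{4813}{12} + \frac{K}{12}}$)
$\frac{1745553}{J{\left(-1090 \right)}} + \frac{1298278}{3072581} = \frac{1745553}{\frac{1}{6} \sqrt{-14439 + 3 \left(-1090\right)}} + \frac{1298278}{3072581} = \frac{1745553}{\frac{1}{6} \sqrt{-14439 - 3270}} + 1298278 \cdot \frac{1}{3072581} = \frac{1745553}{\frac{1}{6} \sqrt{-17709}} + \frac{1298278}{3072581} = \frac{1745553}{\frac{1}{6} i \sqrt{17709}} + \frac{1298278}{3072581} = 1745553 \left(- \frac{2 i \sqrt{17709}}{5903}\right) + \frac{1298278}{3072581} = - \frac{3491106 i \sqrt{17709}}{5903} + \frac{1298278}{3072581} = \frac{1298278}{3072581} - \frac{3491106 i \sqrt{17709}}{5903}$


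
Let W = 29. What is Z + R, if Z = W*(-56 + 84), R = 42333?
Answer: 43145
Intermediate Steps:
Z = 812 (Z = 29*(-56 + 84) = 29*28 = 812)
Z + R = 812 + 42333 = 43145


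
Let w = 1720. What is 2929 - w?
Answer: 1209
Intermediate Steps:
2929 - w = 2929 - 1*1720 = 2929 - 1720 = 1209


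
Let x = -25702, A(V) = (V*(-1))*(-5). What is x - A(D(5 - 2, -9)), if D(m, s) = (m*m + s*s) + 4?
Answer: -26172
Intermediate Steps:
D(m, s) = 4 + m² + s² (D(m, s) = (m² + s²) + 4 = 4 + m² + s²)
A(V) = 5*V (A(V) = -V*(-5) = 5*V)
x - A(D(5 - 2, -9)) = -25702 - 5*(4 + (5 - 2)² + (-9)²) = -25702 - 5*(4 + 3² + 81) = -25702 - 5*(4 + 9 + 81) = -25702 - 5*94 = -25702 - 1*470 = -25702 - 470 = -26172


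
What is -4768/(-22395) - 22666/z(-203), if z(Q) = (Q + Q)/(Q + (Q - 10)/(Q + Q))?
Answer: -2980492060093/263678730 ≈ -11304.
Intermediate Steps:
z(Q) = 2*Q/(Q + (-10 + Q)/(2*Q)) (z(Q) = (2*Q)/(Q + (-10 + Q)/((2*Q))) = (2*Q)/(Q + (-10 + Q)*(1/(2*Q))) = (2*Q)/(Q + (-10 + Q)/(2*Q)) = 2*Q/(Q + (-10 + Q)/(2*Q)))
-4768/(-22395) - 22666/z(-203) = -4768/(-22395) - 22666/(4*(-203)²/(-10 - 203 + 2*(-203)²)) = -4768*(-1/22395) - 22666/(4*41209/(-10 - 203 + 2*41209)) = 4768/22395 - 22666/(4*41209/(-10 - 203 + 82418)) = 4768/22395 - 22666/(4*41209/82205) = 4768/22395 - 22666/(4*41209*(1/82205)) = 4768/22395 - 22666/164836/82205 = 4768/22395 - 22666*82205/164836 = 4768/22395 - 133089895/11774 = -2980492060093/263678730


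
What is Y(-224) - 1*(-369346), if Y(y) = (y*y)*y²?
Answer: 2518000322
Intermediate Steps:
Y(y) = y⁴ (Y(y) = y²*y² = y⁴)
Y(-224) - 1*(-369346) = (-224)⁴ - 1*(-369346) = 2517630976 + 369346 = 2518000322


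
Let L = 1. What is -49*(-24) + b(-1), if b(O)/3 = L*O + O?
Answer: 1170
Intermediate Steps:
b(O) = 6*O (b(O) = 3*(1*O + O) = 3*(O + O) = 3*(2*O) = 6*O)
-49*(-24) + b(-1) = -49*(-24) + 6*(-1) = 1176 - 6 = 1170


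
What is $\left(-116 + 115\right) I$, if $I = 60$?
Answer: $-60$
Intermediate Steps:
$\left(-116 + 115\right) I = \left(-116 + 115\right) 60 = \left(-1\right) 60 = -60$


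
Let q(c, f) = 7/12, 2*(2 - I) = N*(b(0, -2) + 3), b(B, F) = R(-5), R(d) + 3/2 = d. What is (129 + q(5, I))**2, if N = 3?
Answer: 2418025/144 ≈ 16792.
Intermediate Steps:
R(d) = -3/2 + d
b(B, F) = -13/2 (b(B, F) = -3/2 - 5 = -13/2)
I = 29/4 (I = 2 - 3*(-13/2 + 3)/2 = 2 - 3*(-7)/(2*2) = 2 - 1/2*(-21/2) = 2 + 21/4 = 29/4 ≈ 7.2500)
q(c, f) = 7/12 (q(c, f) = 7*(1/12) = 7/12)
(129 + q(5, I))**2 = (129 + 7/12)**2 = (1555/12)**2 = 2418025/144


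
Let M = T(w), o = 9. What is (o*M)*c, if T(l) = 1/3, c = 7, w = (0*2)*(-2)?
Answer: 21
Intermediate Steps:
w = 0 (w = 0*(-2) = 0)
T(l) = ⅓
M = ⅓ ≈ 0.33333
(o*M)*c = (9*(⅓))*7 = 3*7 = 21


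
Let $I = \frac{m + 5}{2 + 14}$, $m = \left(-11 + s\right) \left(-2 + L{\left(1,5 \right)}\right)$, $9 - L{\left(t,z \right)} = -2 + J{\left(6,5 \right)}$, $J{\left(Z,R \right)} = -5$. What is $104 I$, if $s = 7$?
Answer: $- \frac{663}{2} \approx -331.5$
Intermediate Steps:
$L{\left(t,z \right)} = 16$ ($L{\left(t,z \right)} = 9 - \left(-2 - 5\right) = 9 - -7 = 9 + 7 = 16$)
$m = -56$ ($m = \left(-11 + 7\right) \left(-2 + 16\right) = \left(-4\right) 14 = -56$)
$I = - \frac{51}{16}$ ($I = \frac{-56 + 5}{2 + 14} = - \frac{51}{16} \approx -3.1875$)
$104 I = 104 \left(- \frac{51}{16}\right) = - \frac{663}{2}$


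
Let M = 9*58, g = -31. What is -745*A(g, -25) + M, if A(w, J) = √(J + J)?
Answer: 522 - 3725*I*√2 ≈ 522.0 - 5267.9*I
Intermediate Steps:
A(w, J) = √2*√J (A(w, J) = √(2*J) = √2*√J)
M = 522
-745*A(g, -25) + M = -745*√2*√(-25) + 522 = -745*√2*5*I + 522 = -3725*I*√2 + 522 = 522 - 3725*I*√2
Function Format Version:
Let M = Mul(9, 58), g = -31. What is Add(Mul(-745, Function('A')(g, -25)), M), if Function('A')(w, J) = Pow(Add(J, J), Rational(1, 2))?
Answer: Add(522, Mul(-3725, I, Pow(2, Rational(1, 2)))) ≈ Add(522.00, Mul(-5267.9, I))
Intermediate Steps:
Function('A')(w, J) = Mul(Pow(2, Rational(1, 2)), Pow(J, Rational(1, 2))) (Function('A')(w, J) = Pow(Mul(2, J), Rational(1, 2)) = Mul(Pow(2, Rational(1, 2)), Pow(J, Rational(1, 2))))
M = 522
Add(Mul(-745, Function('A')(g, -25)), M) = Add(Mul(-745, Mul(Pow(2, Rational(1, 2)), Pow(-25, Rational(1, 2)))), 522) = Add(Mul(-745, Mul(Pow(2, Rational(1, 2)), Mul(5, I))), 522) = Add(Mul(-745, Mul(5, I, Pow(2, Rational(1, 2)))), 522) = Add(Mul(-3725, I, Pow(2, Rational(1, 2))), 522) = Add(522, Mul(-3725, I, Pow(2, Rational(1, 2))))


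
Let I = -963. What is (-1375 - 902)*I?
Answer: 2192751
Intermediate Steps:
(-1375 - 902)*I = (-1375 - 902)*(-963) = -2277*(-963) = 2192751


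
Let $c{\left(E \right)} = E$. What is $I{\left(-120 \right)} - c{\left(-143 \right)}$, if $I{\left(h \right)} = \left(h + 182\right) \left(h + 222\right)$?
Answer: $6467$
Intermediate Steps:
$I{\left(h \right)} = \left(182 + h\right) \left(222 + h\right)$
$I{\left(-120 \right)} - c{\left(-143 \right)} = \left(40404 + \left(-120\right)^{2} + 404 \left(-120\right)\right) - -143 = \left(40404 + 14400 - 48480\right) + 143 = 6324 + 143 = 6467$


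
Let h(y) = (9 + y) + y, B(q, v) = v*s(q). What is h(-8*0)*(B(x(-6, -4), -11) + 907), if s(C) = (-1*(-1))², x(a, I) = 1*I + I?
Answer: 8064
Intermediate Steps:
x(a, I) = 2*I (x(a, I) = I + I = 2*I)
s(C) = 1 (s(C) = 1² = 1)
B(q, v) = v (B(q, v) = v*1 = v)
h(y) = 9 + 2*y
h(-8*0)*(B(x(-6, -4), -11) + 907) = (9 + 2*(-8*0))*(-11 + 907) = (9 + 2*0)*896 = (9 + 0)*896 = 9*896 = 8064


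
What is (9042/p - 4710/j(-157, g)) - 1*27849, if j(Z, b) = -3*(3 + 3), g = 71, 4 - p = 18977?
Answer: -1570270552/56919 ≈ -27588.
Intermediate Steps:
p = -18973 (p = 4 - 1*18977 = 4 - 18977 = -18973)
j(Z, b) = -18 (j(Z, b) = -3*6 = -18)
(9042/p - 4710/j(-157, g)) - 1*27849 = (9042/(-18973) - 4710/(-18)) - 1*27849 = (9042*(-1/18973) - 4710*(-1/18)) - 27849 = (-9042/18973 + 785/3) - 27849 = 14866679/56919 - 27849 = -1570270552/56919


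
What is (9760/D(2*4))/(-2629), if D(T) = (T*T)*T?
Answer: -305/42064 ≈ -0.0072509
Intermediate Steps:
D(T) = T³ (D(T) = T²*T = T³)
(9760/D(2*4))/(-2629) = (9760/((2*4)³))/(-2629) = (9760/(8³))*(-1/2629) = (9760/512)*(-1/2629) = (9760*(1/512))*(-1/2629) = (305/16)*(-1/2629) = -305/42064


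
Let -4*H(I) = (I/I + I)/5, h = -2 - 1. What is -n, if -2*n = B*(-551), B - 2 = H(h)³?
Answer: -1102551/2000 ≈ -551.28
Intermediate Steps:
h = -3
H(I) = -1/20 - I/20 (H(I) = -(I/I + I)/(4*5) = -(1 + I)/(4*5) = -(⅕ + I/5)/4 = -1/20 - I/20)
B = 2001/1000 (B = 2 + (-1/20 - 1/20*(-3))³ = 2 + (-1/20 + 3/20)³ = 2 + (⅒)³ = 2 + 1/1000 = 2001/1000 ≈ 2.0010)
n = 1102551/2000 (n = -2001*(-551)/2000 = -½*(-1102551/1000) = 1102551/2000 ≈ 551.28)
-n = -1*1102551/2000 = -1102551/2000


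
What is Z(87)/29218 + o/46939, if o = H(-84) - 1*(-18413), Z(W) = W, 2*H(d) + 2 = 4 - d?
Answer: 543331101/1371463702 ≈ 0.39617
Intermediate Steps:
H(d) = 1 - d/2 (H(d) = -1 + (4 - d)/2 = -1 + (2 - d/2) = 1 - d/2)
o = 18456 (o = (1 - 1/2*(-84)) - 1*(-18413) = (1 + 42) + 18413 = 43 + 18413 = 18456)
Z(87)/29218 + o/46939 = 87/29218 + 18456/46939 = 543331101/1371463702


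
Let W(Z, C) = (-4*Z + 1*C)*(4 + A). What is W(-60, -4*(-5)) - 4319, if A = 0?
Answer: -3279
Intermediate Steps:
W(Z, C) = -16*Z + 4*C (W(Z, C) = (-4*Z + 1*C)*(4 + 0) = (-4*Z + C)*4 = (C - 4*Z)*4 = -16*Z + 4*C)
W(-60, -4*(-5)) - 4319 = (-16*(-60) + 4*(-4*(-5))) - 4319 = (960 + 4*20) - 4319 = (960 + 80) - 4319 = 1040 - 4319 = -3279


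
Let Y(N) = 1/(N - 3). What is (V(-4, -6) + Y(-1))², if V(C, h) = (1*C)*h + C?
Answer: 6241/16 ≈ 390.06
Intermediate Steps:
Y(N) = 1/(-3 + N)
V(C, h) = C + C*h (V(C, h) = C*h + C = C + C*h)
(V(-4, -6) + Y(-1))² = (-4*(1 - 6) + 1/(-3 - 1))² = (-4*(-5) + 1/(-4))² = (20 - ¼)² = (79/4)² = 6241/16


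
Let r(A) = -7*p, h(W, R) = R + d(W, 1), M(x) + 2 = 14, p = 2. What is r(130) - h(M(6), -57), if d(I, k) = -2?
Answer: 45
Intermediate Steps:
M(x) = 12 (M(x) = -2 + 14 = 12)
h(W, R) = -2 + R (h(W, R) = R - 2 = -2 + R)
r(A) = -14 (r(A) = -7*2 = -14)
r(130) - h(M(6), -57) = -14 - (-2 - 57) = -14 - 1*(-59) = -14 + 59 = 45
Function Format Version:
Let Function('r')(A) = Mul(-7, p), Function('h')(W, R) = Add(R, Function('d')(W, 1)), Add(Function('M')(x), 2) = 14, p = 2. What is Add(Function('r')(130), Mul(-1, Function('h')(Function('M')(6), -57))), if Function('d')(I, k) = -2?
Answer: 45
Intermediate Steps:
Function('M')(x) = 12 (Function('M')(x) = Add(-2, 14) = 12)
Function('h')(W, R) = Add(-2, R) (Function('h')(W, R) = Add(R, -2) = Add(-2, R))
Function('r')(A) = -14 (Function('r')(A) = Mul(-7, 2) = -14)
Add(Function('r')(130), Mul(-1, Function('h')(Function('M')(6), -57))) = Add(-14, Mul(-1, Add(-2, -57))) = Add(-14, Mul(-1, -59)) = Add(-14, 59) = 45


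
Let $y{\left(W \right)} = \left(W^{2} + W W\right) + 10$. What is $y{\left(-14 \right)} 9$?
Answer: $3618$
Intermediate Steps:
$y{\left(W \right)} = 10 + 2 W^{2}$ ($y{\left(W \right)} = \left(W^{2} + W^{2}\right) + 10 = 2 W^{2} + 10 = 10 + 2 W^{2}$)
$y{\left(-14 \right)} 9 = \left(10 + 2 \left(-14\right)^{2}\right) 9 = \left(10 + 2 \cdot 196\right) 9 = \left(10 + 392\right) 9 = 402 \cdot 9 = 3618$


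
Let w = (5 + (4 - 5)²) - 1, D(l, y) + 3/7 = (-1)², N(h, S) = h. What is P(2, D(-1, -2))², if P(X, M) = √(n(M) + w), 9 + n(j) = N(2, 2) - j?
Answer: -18/7 ≈ -2.5714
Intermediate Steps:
D(l, y) = 4/7 (D(l, y) = -3/7 + (-1)² = -3/7 + 1 = 4/7)
n(j) = -7 - j (n(j) = -9 + (2 - j) = -7 - j)
w = 5 (w = (5 + (-1)²) - 1 = (5 + 1) - 1 = 6 - 1 = 5)
P(X, M) = √(-2 - M) (P(X, M) = √((-7 - M) + 5) = √(-2 - M))
P(2, D(-1, -2))² = (√(-2 - 1*4/7))² = (√(-2 - 4/7))² = (√(-18/7))² = (3*I*√14/7)² = -18/7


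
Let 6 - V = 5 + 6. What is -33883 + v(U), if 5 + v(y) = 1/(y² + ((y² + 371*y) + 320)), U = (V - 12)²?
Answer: -9305000927/274581 ≈ -33888.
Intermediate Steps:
V = -5 (V = 6 - (5 + 6) = 6 - 1*11 = 6 - 11 = -5)
U = 289 (U = (-5 - 12)² = (-17)² = 289)
v(y) = -5 + 1/(320 + 2*y² + 371*y) (v(y) = -5 + 1/(y² + ((y² + 371*y) + 320)) = -5 + 1/(y² + (320 + y² + 371*y)) = -5 + 1/(320 + 2*y² + 371*y))
-33883 + v(U) = -33883 + (-1599 - 1855*289 - 10*289²)/(320 + 2*289² + 371*289) = -33883 + (-1599 - 536095 - 10*83521)/(320 + 2*83521 + 107219) = -33883 + (-1599 - 536095 - 835210)/(320 + 167042 + 107219) = -33883 - 1372904/274581 = -9305000927/274581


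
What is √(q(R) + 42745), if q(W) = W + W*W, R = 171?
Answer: √72157 ≈ 268.62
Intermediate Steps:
q(W) = W + W²
√(q(R) + 42745) = √(171*(1 + 171) + 42745) = √(171*172 + 42745) = √(29412 + 42745) = √72157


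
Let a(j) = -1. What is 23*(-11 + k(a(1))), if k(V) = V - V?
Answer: -253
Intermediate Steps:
k(V) = 0
23*(-11 + k(a(1))) = 23*(-11 + 0) = 23*(-11) = -253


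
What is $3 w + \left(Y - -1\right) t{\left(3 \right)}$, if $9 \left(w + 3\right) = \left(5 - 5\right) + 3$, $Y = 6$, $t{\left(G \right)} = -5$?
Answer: $-43$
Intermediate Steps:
$w = - \frac{8}{3}$ ($w = -3 + \frac{\left(5 - 5\right) + 3}{9} = -3 + \frac{0 + 3}{9} = -3 + \frac{1}{9} \cdot 3 = -3 + \frac{1}{3} = - \frac{8}{3} \approx -2.6667$)
$3 w + \left(Y - -1\right) t{\left(3 \right)} = 3 \left(- \frac{8}{3}\right) + \left(6 - -1\right) \left(-5\right) = -8 + \left(6 + \left(-2 + 3\right)\right) \left(-5\right) = -8 + \left(6 + 1\right) \left(-5\right) = -8 + 7 \left(-5\right) = -8 - 35 = -43$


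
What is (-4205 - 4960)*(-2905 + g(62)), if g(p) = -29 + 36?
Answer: 26560170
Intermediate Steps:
g(p) = 7
(-4205 - 4960)*(-2905 + g(62)) = (-4205 - 4960)*(-2905 + 7) = -9165*(-2898) = 26560170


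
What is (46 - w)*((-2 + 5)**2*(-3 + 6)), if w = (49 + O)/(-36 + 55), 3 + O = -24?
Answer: 23004/19 ≈ 1210.7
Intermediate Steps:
O = -27 (O = -3 - 24 = -27)
w = 22/19 (w = (49 - 27)/(-36 + 55) = 22/19 ≈ 1.1579)
(46 - w)*((-2 + 5)**2*(-3 + 6)) = (46 - 1*22/19)*((-2 + 5)**2*(-3 + 6)) = (46 - 22/19)*(3**2*3) = 852*(9*3)/19 = (852/19)*27 = 23004/19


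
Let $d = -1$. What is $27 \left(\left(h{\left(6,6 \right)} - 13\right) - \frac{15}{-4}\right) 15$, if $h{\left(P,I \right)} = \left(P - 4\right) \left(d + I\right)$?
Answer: $\frac{1215}{4} \approx 303.75$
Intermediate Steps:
$h{\left(P,I \right)} = \left(-1 + I\right) \left(-4 + P\right)$ ($h{\left(P,I \right)} = \left(P - 4\right) \left(-1 + I\right) = \left(-4 + P\right) \left(-1 + I\right) = \left(-1 + I\right) \left(-4 + P\right)$)
$27 \left(\left(h{\left(6,6 \right)} - 13\right) - \frac{15}{-4}\right) 15 = 27 \left(\left(\left(4 - 6 - 24 + 6 \cdot 6\right) - 13\right) - \frac{15}{-4}\right) 15 = 27 \left(\left(\left(4 - 6 - 24 + 36\right) - 13\right) - - \frac{15}{4}\right) 15 = 27 \left(\left(10 - 13\right) + \frac{15}{4}\right) 15 = 27 \left(-3 + \frac{15}{4}\right) 15 = 27 \cdot \frac{3}{4} \cdot 15 = \frac{81}{4} \cdot 15 = \frac{1215}{4}$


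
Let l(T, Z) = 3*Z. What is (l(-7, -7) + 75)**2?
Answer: 2916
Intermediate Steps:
(l(-7, -7) + 75)**2 = (3*(-7) + 75)**2 = (-21 + 75)**2 = 54**2 = 2916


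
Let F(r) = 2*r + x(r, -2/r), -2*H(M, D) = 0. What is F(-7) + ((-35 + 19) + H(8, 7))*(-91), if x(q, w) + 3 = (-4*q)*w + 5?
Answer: 1452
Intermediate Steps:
x(q, w) = 2 - 4*q*w (x(q, w) = -3 + ((-4*q)*w + 5) = -3 + (-4*q*w + 5) = -3 + (5 - 4*q*w) = 2 - 4*q*w)
H(M, D) = 0 (H(M, D) = -½*0 = 0)
F(r) = 10 + 2*r (F(r) = 2*r + (2 - 4*r*(-2/r)) = 2*r + (2 + 8) = 2*r + 10 = 10 + 2*r)
F(-7) + ((-35 + 19) + H(8, 7))*(-91) = (10 + 2*(-7)) + ((-35 + 19) + 0)*(-91) = (10 - 14) + (-16 + 0)*(-91) = -4 - 16*(-91) = -4 + 1456 = 1452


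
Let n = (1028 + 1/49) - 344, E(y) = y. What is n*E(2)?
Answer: 67034/49 ≈ 1368.0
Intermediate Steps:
n = 33517/49 (n = (1028 + 1/49) - 344 = 50373/49 - 344 = 33517/49 ≈ 684.02)
n*E(2) = (33517/49)*2 = 67034/49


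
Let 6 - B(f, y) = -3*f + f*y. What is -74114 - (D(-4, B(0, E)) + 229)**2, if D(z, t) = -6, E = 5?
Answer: -123843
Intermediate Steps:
B(f, y) = 6 + 3*f - f*y (B(f, y) = 6 - (-3*f + f*y) = 6 + (3*f - f*y) = 6 + 3*f - f*y)
-74114 - (D(-4, B(0, E)) + 229)**2 = -74114 - (-6 + 229)**2 = -74114 - 1*223**2 = -74114 - 1*49729 = -74114 - 49729 = -123843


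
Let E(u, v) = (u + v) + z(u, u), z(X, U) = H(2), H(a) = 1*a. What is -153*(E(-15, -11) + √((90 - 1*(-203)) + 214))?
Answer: 3672 - 1989*√3 ≈ 226.95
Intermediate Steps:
H(a) = a
z(X, U) = 2
E(u, v) = 2 + u + v (E(u, v) = (u + v) + 2 = 2 + u + v)
-153*(E(-15, -11) + √((90 - 1*(-203)) + 214)) = -153*((2 - 15 - 11) + √((90 - 1*(-203)) + 214)) = -153*(-24 + √((90 + 203) + 214)) = -153*(-24 + √(293 + 214)) = -153*(-24 + √507) = -153*(-24 + 13*√3) = 3672 - 1989*√3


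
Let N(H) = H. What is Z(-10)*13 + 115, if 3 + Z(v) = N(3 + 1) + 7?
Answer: 219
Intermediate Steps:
Z(v) = 8 (Z(v) = -3 + ((3 + 1) + 7) = -3 + (4 + 7) = -3 + 11 = 8)
Z(-10)*13 + 115 = 8*13 + 115 = 104 + 115 = 219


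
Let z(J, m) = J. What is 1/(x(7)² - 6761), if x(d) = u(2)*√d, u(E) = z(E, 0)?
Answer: -1/6733 ≈ -0.00014852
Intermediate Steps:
u(E) = E
x(d) = 2*√d
1/(x(7)² - 6761) = 1/((2*√7)² - 6761) = 1/(28 - 6761) = 1/(-6733) = -1/6733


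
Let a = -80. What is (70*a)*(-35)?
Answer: 196000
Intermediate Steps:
(70*a)*(-35) = (70*(-80))*(-35) = -5600*(-35) = 196000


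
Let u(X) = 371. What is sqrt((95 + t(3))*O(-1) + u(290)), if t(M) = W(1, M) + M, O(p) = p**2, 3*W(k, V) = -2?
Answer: sqrt(4215)/3 ≈ 21.641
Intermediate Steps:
W(k, V) = -2/3 (W(k, V) = (1/3)*(-2) = -2/3)
t(M) = -2/3 + M
sqrt((95 + t(3))*O(-1) + u(290)) = sqrt((95 + (-2/3 + 3))*(-1)**2 + 371) = sqrt((95 + 7/3)*1 + 371) = sqrt((292/3)*1 + 371) = sqrt(292/3 + 371) = sqrt(1405/3) = sqrt(4215)/3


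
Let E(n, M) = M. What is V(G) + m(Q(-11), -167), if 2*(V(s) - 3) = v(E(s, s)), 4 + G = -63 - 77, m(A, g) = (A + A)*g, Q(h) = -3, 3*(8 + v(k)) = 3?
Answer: 2003/2 ≈ 1001.5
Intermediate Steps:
v(k) = -7 (v(k) = -8 + (⅓)*3 = -8 + 1 = -7)
m(A, g) = 2*A*g (m(A, g) = (2*A)*g = 2*A*g)
G = -144 (G = -4 + (-63 - 77) = -4 - 140 = -144)
V(s) = -½ (V(s) = 3 + (½)*(-7) = 3 - 7/2 = -½)
V(G) + m(Q(-11), -167) = -½ + 2*(-3)*(-167) = -½ + 1002 = 2003/2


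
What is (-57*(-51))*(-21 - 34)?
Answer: -159885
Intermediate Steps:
(-57*(-51))*(-21 - 34) = 2907*(-55) = -159885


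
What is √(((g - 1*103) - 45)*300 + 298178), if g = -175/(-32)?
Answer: 7*√83402/4 ≈ 505.39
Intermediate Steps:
g = 175/32 (g = -175*(-1/32) = 175/32 ≈ 5.4688)
√(((g - 1*103) - 45)*300 + 298178) = √(((175/32 - 1*103) - 45)*300 + 298178) = √(((175/32 - 103) - 45)*300 + 298178) = √((-3121/32 - 45)*300 + 298178) = √(-4561/32*300 + 298178) = √(-342075/8 + 298178) = √(2043349/8) = 7*√83402/4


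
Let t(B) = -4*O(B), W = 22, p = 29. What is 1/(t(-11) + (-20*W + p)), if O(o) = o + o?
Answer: -1/323 ≈ -0.0030960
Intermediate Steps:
O(o) = 2*o
t(B) = -8*B
1/(t(-11) + (-20*W + p)) = 1/(-8*(-11) + (-20*22 + 29)) = 1/(88 + (-440 + 29)) = 1/(88 - 411) = 1/(-323) = -1/323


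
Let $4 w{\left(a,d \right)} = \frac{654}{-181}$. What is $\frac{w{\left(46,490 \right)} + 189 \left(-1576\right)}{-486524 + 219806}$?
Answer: $\frac{35942365}{32183972} \approx 1.1168$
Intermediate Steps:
$w{\left(a,d \right)} = - \frac{327}{362}$ ($w{\left(a,d \right)} = \frac{654 \frac{1}{-181}}{4} = \frac{654 \left(- \frac{1}{181}\right)}{4} = \frac{1}{4} \left(- \frac{654}{181}\right) = - \frac{327}{362}$)
$\frac{w{\left(46,490 \right)} + 189 \left(-1576\right)}{-486524 + 219806} = \frac{- \frac{327}{362} + 189 \left(-1576\right)}{-486524 + 219806} = \frac{- \frac{327}{362} - 297864}{-266718} = \left(- \frac{107827095}{362}\right) \left(- \frac{1}{266718}\right) = \frac{35942365}{32183972}$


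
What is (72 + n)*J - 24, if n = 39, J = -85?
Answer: -9459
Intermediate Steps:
(72 + n)*J - 24 = (72 + 39)*(-85) - 24 = 111*(-85) - 24 = -9435 - 24 = -9459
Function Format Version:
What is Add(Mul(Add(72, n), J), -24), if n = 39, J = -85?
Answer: -9459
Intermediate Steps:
Add(Mul(Add(72, n), J), -24) = Add(Mul(Add(72, 39), -85), -24) = Add(Mul(111, -85), -24) = Add(-9435, -24) = -9459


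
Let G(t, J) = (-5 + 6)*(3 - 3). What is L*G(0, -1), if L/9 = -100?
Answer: 0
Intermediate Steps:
L = -900 (L = 9*(-100) = -900)
G(t, J) = 0 (G(t, J) = 1*0 = 0)
L*G(0, -1) = -900*0 = 0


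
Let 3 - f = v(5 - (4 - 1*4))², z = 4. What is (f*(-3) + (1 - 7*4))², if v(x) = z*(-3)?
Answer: 156816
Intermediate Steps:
v(x) = -12 (v(x) = 4*(-3) = -12)
f = -141 (f = 3 - 1*(-12)² = 3 - 1*144 = 3 - 144 = -141)
(f*(-3) + (1 - 7*4))² = (-141*(-3) + (1 - 7*4))² = (423 + (1 - 28))² = (423 - 27)² = 396² = 156816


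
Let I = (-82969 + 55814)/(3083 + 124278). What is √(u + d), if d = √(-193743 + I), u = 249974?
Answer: √(4054784338817654 + 127361*I*√3142674624911458)/127361 ≈ 499.97 + 0.44019*I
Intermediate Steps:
I = -27155/127361 ≈ -0.21321
d = I*√3142674624911458/127361 (d = √(-193743 - 27155/127361) = √(-24675329378/127361) = I*√3142674624911458/127361 ≈ 440.16*I)
√(u + d) = √(249974 + I*√3142674624911458/127361)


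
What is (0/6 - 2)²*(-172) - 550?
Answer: -1238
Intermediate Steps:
(0/6 - 2)²*(-172) - 550 = (0*(⅙) - 2)²*(-172) - 550 = (0 - 2)²*(-172) - 550 = (-2)²*(-172) - 550 = 4*(-172) - 550 = -688 - 550 = -1238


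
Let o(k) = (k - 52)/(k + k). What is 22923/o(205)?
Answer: 1044270/17 ≈ 61428.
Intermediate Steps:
o(k) = (-52 + k)/(2*k) (o(k) = (-52 + k)/((2*k)) = (-52 + k)*(1/(2*k)) = (-52 + k)/(2*k))
22923/o(205) = 22923/(((1/2)*(-52 + 205)/205)) = 22923/(((1/2)*(1/205)*153)) = 22923/(153/410) = 22923*(410/153) = 1044270/17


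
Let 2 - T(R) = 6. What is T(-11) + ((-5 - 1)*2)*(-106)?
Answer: 1268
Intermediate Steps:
T(R) = -4 (T(R) = 2 - 1*6 = 2 - 6 = -4)
T(-11) + ((-5 - 1)*2)*(-106) = -4 + ((-5 - 1)*2)*(-106) = -4 - 6*2*(-106) = -4 - 12*(-106) = -4 + 1272 = 1268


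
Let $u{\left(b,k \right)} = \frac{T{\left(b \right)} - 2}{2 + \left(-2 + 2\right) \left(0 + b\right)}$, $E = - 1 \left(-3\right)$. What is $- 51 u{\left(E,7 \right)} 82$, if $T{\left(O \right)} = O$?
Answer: $-2091$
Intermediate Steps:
$E = 3$ ($E = \left(-1\right) \left(-3\right) = 3$)
$u{\left(b,k \right)} = -1 + \frac{b}{2}$ ($u{\left(b,k \right)} = \frac{b - 2}{2 + \left(-2 + 2\right) \left(0 + b\right)} = \frac{-2 + b}{2 + 0 b} = \frac{-2 + b}{2 + 0} = \frac{-2 + b}{2} = \left(-2 + b\right) \frac{1}{2} = -1 + \frac{b}{2}$)
$- 51 u{\left(E,7 \right)} 82 = - 51 \left(-1 + \frac{1}{2} \cdot 3\right) 82 = - 51 \left(-1 + \frac{3}{2}\right) 82 = \left(-51\right) \frac{1}{2} \cdot 82 = \left(- \frac{51}{2}\right) 82 = -2091$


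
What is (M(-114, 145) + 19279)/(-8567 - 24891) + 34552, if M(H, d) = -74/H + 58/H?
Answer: 65893227601/1907106 ≈ 34551.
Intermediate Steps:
M(H, d) = -16/H
(M(-114, 145) + 19279)/(-8567 - 24891) + 34552 = (-16/(-114) + 19279)/(-8567 - 24891) + 34552 = (-16*(-1/114) + 19279)/(-33458) + 34552 = (8/57 + 19279)*(-1/33458) + 34552 = (1098911/57)*(-1/33458) + 34552 = -1098911/1907106 + 34552 = 65893227601/1907106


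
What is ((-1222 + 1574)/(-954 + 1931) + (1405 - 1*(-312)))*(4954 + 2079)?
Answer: 11800396413/977 ≈ 1.2078e+7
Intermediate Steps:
((-1222 + 1574)/(-954 + 1931) + (1405 - 1*(-312)))*(4954 + 2079) = (352/977 + (1405 + 312))*7033 = (352*(1/977) + 1717)*7033 = (352/977 + 1717)*7033 = (1677861/977)*7033 = 11800396413/977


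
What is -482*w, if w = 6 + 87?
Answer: -44826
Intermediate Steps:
w = 93
-482*w = -482*93 = -44826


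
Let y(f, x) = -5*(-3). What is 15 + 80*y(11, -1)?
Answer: 1215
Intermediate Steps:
y(f, x) = 15
15 + 80*y(11, -1) = 15 + 80*15 = 15 + 1200 = 1215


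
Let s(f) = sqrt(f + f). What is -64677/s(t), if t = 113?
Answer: -64677*sqrt(226)/226 ≈ -4302.3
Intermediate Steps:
s(f) = sqrt(2)*sqrt(f) (s(f) = sqrt(2*f) = sqrt(2)*sqrt(f))
-64677/s(t) = -64677*sqrt(226)/226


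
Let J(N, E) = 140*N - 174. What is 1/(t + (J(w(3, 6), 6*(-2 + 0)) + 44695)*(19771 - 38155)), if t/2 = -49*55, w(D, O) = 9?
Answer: -1/841643294 ≈ -1.1882e-9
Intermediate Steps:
J(N, E) = -174 + 140*N
t = -5390 (t = 2*(-49*55) = 2*(-2695) = -5390)
1/(t + (J(w(3, 6), 6*(-2 + 0)) + 44695)*(19771 - 38155)) = 1/(-5390 + ((-174 + 140*9) + 44695)*(19771 - 38155)) = 1/(-5390 + ((-174 + 1260) + 44695)*(-18384)) = 1/(-5390 + (1086 + 44695)*(-18384)) = 1/(-5390 + 45781*(-18384)) = 1/(-5390 - 841637904) = 1/(-841643294) = -1/841643294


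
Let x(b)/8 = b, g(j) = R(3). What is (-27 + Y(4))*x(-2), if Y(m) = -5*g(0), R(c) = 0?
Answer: 432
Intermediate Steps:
g(j) = 0
Y(m) = 0 (Y(m) = -5*0 = 0)
x(b) = 8*b
(-27 + Y(4))*x(-2) = (-27 + 0)*(8*(-2)) = -27*(-16) = 432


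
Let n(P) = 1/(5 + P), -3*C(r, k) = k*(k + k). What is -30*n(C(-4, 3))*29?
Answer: 870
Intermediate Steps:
C(r, k) = -2*k²/3 (C(r, k) = -k*(k + k)/3 = -k*2*k/3 = -2*k²/3)
-30*n(C(-4, 3))*29 = -30/(5 - ⅔*3²)*29 = -30/(5 - ⅔*9)*29 = -30/(5 - 6)*29 = -30/(-1)*29 = -30*(-1)*29 = 30*29 = 870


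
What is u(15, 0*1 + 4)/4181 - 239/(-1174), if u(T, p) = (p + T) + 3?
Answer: 1025087/4908494 ≈ 0.20884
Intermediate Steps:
u(T, p) = 3 + T + p (u(T, p) = (T + p) + 3 = 3 + T + p)
u(15, 0*1 + 4)/4181 - 239/(-1174) = (3 + 15 + (0*1 + 4))/4181 - 239/(-1174) = (3 + 15 + (0 + 4))*(1/4181) - 239*(-1/1174) = (3 + 15 + 4)*(1/4181) + 239/1174 = 22*(1/4181) + 239/1174 = 22/4181 + 239/1174 = 1025087/4908494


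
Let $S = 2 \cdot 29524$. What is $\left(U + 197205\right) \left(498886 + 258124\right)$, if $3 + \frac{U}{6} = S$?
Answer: $417472089750$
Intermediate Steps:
$S = 59048$
$U = 354270$ ($U = -18 + 6 \cdot 59048 = -18 + 354288 = 354270$)
$\left(U + 197205\right) \left(498886 + 258124\right) = \left(354270 + 197205\right) \left(498886 + 258124\right) = 551475 \cdot 757010 = 417472089750$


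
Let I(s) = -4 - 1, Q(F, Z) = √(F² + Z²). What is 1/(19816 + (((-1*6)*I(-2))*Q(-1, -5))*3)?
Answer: 2477/49057907 - 45*√26/196231628 ≈ 4.9322e-5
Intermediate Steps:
I(s) = -5
1/(19816 + (((-1*6)*I(-2))*Q(-1, -5))*3) = 1/(19816 + ((-1*6*(-5))*√((-1)² + (-5)²))*3) = 1/(19816 + ((-6*(-5))*√(1 + 25))*3) = 1/(19816 + (30*√26)*3) = 1/(19816 + 90*√26)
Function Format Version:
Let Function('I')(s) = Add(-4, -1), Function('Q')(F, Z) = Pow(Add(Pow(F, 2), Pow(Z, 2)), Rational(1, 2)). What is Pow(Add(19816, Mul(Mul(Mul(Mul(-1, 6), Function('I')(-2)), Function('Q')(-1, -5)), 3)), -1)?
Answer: Add(Rational(2477, 49057907), Mul(Rational(-45, 196231628), Pow(26, Rational(1, 2)))) ≈ 4.9322e-5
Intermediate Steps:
Function('I')(s) = -5
Pow(Add(19816, Mul(Mul(Mul(Mul(-1, 6), Function('I')(-2)), Function('Q')(-1, -5)), 3)), -1) = Pow(Add(19816, Mul(Mul(Mul(Mul(-1, 6), -5), Pow(Add(Pow(-1, 2), Pow(-5, 2)), Rational(1, 2))), 3)), -1) = Pow(Add(19816, Mul(Mul(Mul(-6, -5), Pow(Add(1, 25), Rational(1, 2))), 3)), -1) = Pow(Add(19816, Mul(Mul(30, Pow(26, Rational(1, 2))), 3)), -1) = Pow(Add(19816, Mul(90, Pow(26, Rational(1, 2)))), -1)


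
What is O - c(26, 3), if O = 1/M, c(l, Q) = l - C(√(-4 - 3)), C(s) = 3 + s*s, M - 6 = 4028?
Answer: -121019/4034 ≈ -30.000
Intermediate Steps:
M = 4034 (M = 6 + 4028 = 4034)
C(s) = 3 + s²
c(l, Q) = 4 + l (c(l, Q) = l - (3 + (√(-4 - 3))²) = l - (3 + (√(-7))²) = l - (3 + (I*√7)²) = l - (3 - 7) = l - 1*(-4) = l + 4 = 4 + l)
O = 1/4034 ≈ 0.00024789
O - c(26, 3) = 1/4034 - (4 + 26) = 1/4034 - 1*30 = 1/4034 - 30 = -121019/4034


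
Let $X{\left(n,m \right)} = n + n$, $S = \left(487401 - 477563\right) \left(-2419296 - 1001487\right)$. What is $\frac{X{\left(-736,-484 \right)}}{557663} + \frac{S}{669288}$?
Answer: $- \frac{3127900623440173}{62206192324} \approx -50283.0$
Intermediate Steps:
$S = -33653663154$ ($S = 9838 \left(-3420783\right) = -33653663154$)
$X{\left(n,m \right)} = 2 n$
$\frac{X{\left(-736,-484 \right)}}{557663} + \frac{S}{669288} = \frac{2 \left(-736\right)}{557663} - \frac{33653663154}{669288} = \left(-1472\right) \frac{1}{557663} - \frac{5608943859}{111548} = - \frac{1472}{557663} - \frac{5608943859}{111548} = - \frac{3127900623440173}{62206192324}$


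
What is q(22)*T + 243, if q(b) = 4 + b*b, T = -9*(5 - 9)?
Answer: 17811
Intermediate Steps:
T = 36 (T = -9*(-4) = 36)
q(b) = 4 + b²
q(22)*T + 243 = (4 + 22²)*36 + 243 = (4 + 484)*36 + 243 = 488*36 + 243 = 17568 + 243 = 17811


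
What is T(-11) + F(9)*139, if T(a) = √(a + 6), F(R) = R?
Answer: 1251 + I*√5 ≈ 1251.0 + 2.2361*I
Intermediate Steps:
T(a) = √(6 + a)
T(-11) + F(9)*139 = √(6 - 11) + 9*139 = √(-5) + 1251 = I*√5 + 1251 = 1251 + I*√5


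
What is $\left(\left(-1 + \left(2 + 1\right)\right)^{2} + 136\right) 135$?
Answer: $18900$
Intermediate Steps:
$\left(\left(-1 + \left(2 + 1\right)\right)^{2} + 136\right) 135 = \left(\left(-1 + 3\right)^{2} + 136\right) 135 = \left(2^{2} + 136\right) 135 = \left(4 + 136\right) 135 = 140 \cdot 135 = 18900$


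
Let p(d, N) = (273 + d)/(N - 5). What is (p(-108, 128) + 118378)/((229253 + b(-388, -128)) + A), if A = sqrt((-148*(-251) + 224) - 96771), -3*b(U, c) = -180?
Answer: 9048640643/17528170456 - 1617851*I*sqrt(59399)/718654988696 ≈ 0.51623 - 0.00054867*I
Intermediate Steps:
b(U, c) = 60 (b(U, c) = -1/3*(-180) = 60)
p(d, N) = (273 + d)/(-5 + N)
A = I*sqrt(59399) (A = sqrt((37148 + 224) - 96771) = sqrt(37372 - 96771) = sqrt(-59399) = I*sqrt(59399) ≈ 243.72*I)
(p(-108, 128) + 118378)/((229253 + b(-388, -128)) + A) = ((273 - 108)/(-5 + 128) + 118378)/((229253 + 60) + I*sqrt(59399)) = (165/123 + 118378)/(229313 + I*sqrt(59399)) = ((1/123)*165 + 118378)/(229313 + I*sqrt(59399)) = (55/41 + 118378)/(229313 + I*sqrt(59399)) = 4853553/(41*(229313 + I*sqrt(59399)))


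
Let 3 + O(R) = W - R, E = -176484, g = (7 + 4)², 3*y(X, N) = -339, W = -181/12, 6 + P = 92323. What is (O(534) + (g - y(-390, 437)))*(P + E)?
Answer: 321265439/12 ≈ 2.6772e+7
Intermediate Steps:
P = 92317 (P = -6 + 92323 = 92317)
W = -181/12 (W = -181*1/12 = -181/12 ≈ -15.083)
y(X, N) = -113 (y(X, N) = (⅓)*(-339) = -113)
g = 121 (g = 11² = 121)
O(R) = -217/12 - R (O(R) = -3 + (-181/12 - R) = -217/12 - R)
(O(534) + (g - y(-390, 437)))*(P + E) = ((-217/12 - 1*534) + (121 - 1*(-113)))*(92317 - 176484) = ((-217/12 - 534) + (121 + 113))*(-84167) = (-6625/12 + 234)*(-84167) = -3817/12*(-84167) = 321265439/12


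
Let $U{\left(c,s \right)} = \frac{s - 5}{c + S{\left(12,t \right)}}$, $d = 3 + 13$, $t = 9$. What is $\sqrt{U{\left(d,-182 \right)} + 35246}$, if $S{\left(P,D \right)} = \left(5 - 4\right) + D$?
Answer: $\frac{3 \sqrt{2646826}}{26} \approx 187.72$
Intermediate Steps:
$d = 16$
$S{\left(P,D \right)} = 1 + D$
$U{\left(c,s \right)} = \frac{-5 + s}{10 + c}$ ($U{\left(c,s \right)} = \frac{s - 5}{c + \left(1 + 9\right)} = \frac{-5 + s}{c + 10} = \frac{-5 + s}{10 + c}$)
$\sqrt{U{\left(d,-182 \right)} + 35246} = \sqrt{\frac{-5 - 182}{10 + 16} + 35246} = \sqrt{\frac{1}{26} \left(-187\right) + 35246} = \sqrt{- \frac{187}{26} + 35246} = \sqrt{\frac{916209}{26}} = \frac{3 \sqrt{2646826}}{26}$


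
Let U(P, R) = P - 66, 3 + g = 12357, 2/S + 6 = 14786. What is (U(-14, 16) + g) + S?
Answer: 90704861/7390 ≈ 12274.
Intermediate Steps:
S = 1/7390 (S = 2/(-6 + 14786) = 2/14780 = 2*(1/14780) = 1/7390 ≈ 0.00013532)
g = 12354 (g = -3 + 12357 = 12354)
U(P, R) = -66 + P
(U(-14, 16) + g) + S = ((-66 - 14) + 12354) + 1/7390 = (-80 + 12354) + 1/7390 = 12274 + 1/7390 = 90704861/7390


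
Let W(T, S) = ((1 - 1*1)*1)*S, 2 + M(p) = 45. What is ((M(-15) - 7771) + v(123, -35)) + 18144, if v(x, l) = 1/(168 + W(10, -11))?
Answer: 1749889/168 ≈ 10416.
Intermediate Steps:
M(p) = 43 (M(p) = -2 + 45 = 43)
W(T, S) = 0 (W(T, S) = ((1 - 1)*1)*S = (0*1)*S = 0*S = 0)
v(x, l) = 1/168 (v(x, l) = 1/(168 + 0) = 1/168)
((M(-15) - 7771) + v(123, -35)) + 18144 = ((43 - 7771) + 1/168) + 18144 = (-7728 + 1/168) + 18144 = -1298303/168 + 18144 = 1749889/168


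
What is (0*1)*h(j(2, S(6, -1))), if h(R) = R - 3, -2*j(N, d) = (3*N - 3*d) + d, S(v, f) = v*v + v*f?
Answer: 0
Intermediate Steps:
S(v, f) = v**2 + f*v
j(N, d) = d - 3*N/2 (j(N, d) = -((3*N - 3*d) + d)/2 = -((-3*d + 3*N) + d)/2 = -(-2*d + 3*N)/2 = d - 3*N/2)
h(R) = -3 + R
(0*1)*h(j(2, S(6, -1))) = (0*1)*(-3 + (6*(-1 + 6) - 3/2*2)) = 0*(-3 + (6*5 - 3)) = 0*(-3 + (30 - 3)) = 0*(-3 + 27) = 0*24 = 0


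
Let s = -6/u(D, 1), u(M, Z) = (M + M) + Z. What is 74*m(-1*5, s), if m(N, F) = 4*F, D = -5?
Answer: 592/3 ≈ 197.33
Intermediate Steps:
u(M, Z) = Z + 2*M (u(M, Z) = 2*M + Z = Z + 2*M)
s = 2/3 (s = -6/(1 + 2*(-5)) = -6/(1 - 10) = -6/(-9) = -6*(-1/9) = 2/3 ≈ 0.66667)
74*m(-1*5, s) = 74*(4*(2/3)) = 74*(8/3) = 592/3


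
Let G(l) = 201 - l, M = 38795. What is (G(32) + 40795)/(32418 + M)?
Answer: 40964/71213 ≈ 0.57523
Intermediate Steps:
(G(32) + 40795)/(32418 + M) = ((201 - 1*32) + 40795)/(32418 + 38795) = ((201 - 32) + 40795)/71213 = (169 + 40795)*(1/71213) = 40964*(1/71213) = 40964/71213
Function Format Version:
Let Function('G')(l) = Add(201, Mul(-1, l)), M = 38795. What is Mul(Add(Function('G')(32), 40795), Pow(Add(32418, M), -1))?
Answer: Rational(40964, 71213) ≈ 0.57523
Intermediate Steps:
Mul(Add(Function('G')(32), 40795), Pow(Add(32418, M), -1)) = Mul(Add(Add(201, Mul(-1, 32)), 40795), Pow(Add(32418, 38795), -1)) = Mul(Add(Add(201, -32), 40795), Pow(71213, -1)) = Mul(Add(169, 40795), Rational(1, 71213)) = Mul(40964, Rational(1, 71213)) = Rational(40964, 71213)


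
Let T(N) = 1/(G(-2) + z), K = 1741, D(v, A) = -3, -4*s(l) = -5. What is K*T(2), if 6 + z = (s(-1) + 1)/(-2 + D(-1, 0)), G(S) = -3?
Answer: -34820/189 ≈ -184.23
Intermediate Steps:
s(l) = 5/4 (s(l) = -¼*(-5) = 5/4)
z = -129/20 (z = -6 + (5/4 + 1)/(-2 - 3) = -6 + (9/4)/(-5) = -6 + (9/4)*(-⅕) = -6 - 9/20 = -129/20 ≈ -6.4500)
T(N) = -20/189 (T(N) = 1/(-3 - 129/20) = 1/(-189/20) = -20/189)
K*T(2) = 1741*(-20/189) = -34820/189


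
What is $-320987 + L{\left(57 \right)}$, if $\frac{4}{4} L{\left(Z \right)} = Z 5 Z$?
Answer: $-304742$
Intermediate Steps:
$L{\left(Z \right)} = 5 Z^{2}$ ($L{\left(Z \right)} = Z 5 Z = 5 Z Z = 5 Z^{2}$)
$-320987 + L{\left(57 \right)} = -320987 + 5 \cdot 57^{2} = -320987 + 5 \cdot 3249 = -320987 + 16245 = -304742$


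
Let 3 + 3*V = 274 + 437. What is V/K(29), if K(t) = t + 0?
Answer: 236/29 ≈ 8.1379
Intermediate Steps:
K(t) = t
V = 236 (V = -1 + (274 + 437)/3 = -1 + (1/3)*711 = -1 + 237 = 236)
V/K(29) = 236/29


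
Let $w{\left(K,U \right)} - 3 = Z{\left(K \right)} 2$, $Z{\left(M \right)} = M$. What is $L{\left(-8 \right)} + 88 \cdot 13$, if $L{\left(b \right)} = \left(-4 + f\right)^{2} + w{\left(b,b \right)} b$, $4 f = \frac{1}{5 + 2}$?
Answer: $\frac{990753}{784} \approx 1263.7$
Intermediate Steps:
$f = \frac{1}{28}$ ($f = \frac{1}{4 \left(5 + 2\right)} = \frac{1}{4 \cdot 7} = \frac{1}{4} \cdot \frac{1}{7} = \frac{1}{28} \approx 0.035714$)
$w{\left(K,U \right)} = 3 + 2 K$ ($w{\left(K,U \right)} = 3 + K 2 = 3 + 2 K$)
$L{\left(b \right)} = \frac{12321}{784} + b \left(3 + 2 b\right)$ ($L{\left(b \right)} = \left(-4 + \frac{1}{28}\right)^{2} + \left(3 + 2 b\right) b = \left(- \frac{111}{28}\right)^{2} + b \left(3 + 2 b\right) = \frac{12321}{784} + b \left(3 + 2 b\right)$)
$L{\left(-8 \right)} + 88 \cdot 13 = \left(\frac{12321}{784} - 8 \left(3 + 2 \left(-8\right)\right)\right) + 88 \cdot 13 = \left(\frac{12321}{784} - 8 \left(3 - 16\right)\right) + 1144 = \left(\frac{12321}{784} - -104\right) + 1144 = \left(\frac{12321}{784} + 104\right) + 1144 = \frac{93857}{784} + 1144 = \frac{990753}{784}$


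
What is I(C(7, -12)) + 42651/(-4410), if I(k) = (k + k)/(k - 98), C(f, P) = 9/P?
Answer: -53399/5530 ≈ -9.6562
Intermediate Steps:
I(k) = 2*k/(-98 + k) (I(k) = (2*k)/(-98 + k) = 2*k/(-98 + k))
I(C(7, -12)) + 42651/(-4410) = 2*(9/(-12))/(-98 + 9/(-12)) + 42651/(-4410) = 2*(9*(-1/12))/(-98 + 9*(-1/12)) + 42651*(-1/4410) = 2*(-¾)/(-98 - ¾) - 677/70 = 2*(-¾)/(-395/4) - 677/70 = 2*(-¾)*(-4/395) - 677/70 = 6/395 - 677/70 = -53399/5530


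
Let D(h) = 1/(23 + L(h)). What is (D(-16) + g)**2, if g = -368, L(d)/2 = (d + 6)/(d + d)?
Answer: 4836367936/35721 ≈ 1.3539e+5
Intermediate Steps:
L(d) = (6 + d)/d (L(d) = 2*((d + 6)/(d + d)) = 2*((6 + d)/((2*d))) = 2*((6 + d)*(1/(2*d))) = 2*((6 + d)/(2*d)) = (6 + d)/d)
D(h) = 1/(23 + (6 + h)/h)
(D(-16) + g)**2 = ((1/6)*(-16)/(1 + 4*(-16)) - 368)**2 = ((1/6)*(-16)/(1 - 64) - 368)**2 = ((1/6)*(-16)/(-63) - 368)**2 = ((1/6)*(-16)*(-1/63) - 368)**2 = (8/189 - 368)**2 = (-69544/189)**2 = 4836367936/35721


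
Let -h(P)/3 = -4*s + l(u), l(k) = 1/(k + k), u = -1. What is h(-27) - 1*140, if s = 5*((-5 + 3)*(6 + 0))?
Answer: -1717/2 ≈ -858.50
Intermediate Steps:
l(k) = 1/(2*k)
s = -60 (s = 5*(-2*6) = 5*(-12) = -60)
h(P) = -1437/2 (h(P) = -3*(-4*(-60) + (1/2)/(-1)) = -3*(240 + (1/2)*(-1)) = -3*(240 - 1/2) = -3*479/2 = -1437/2)
h(-27) - 1*140 = -1437/2 - 1*140 = -1437/2 - 140 = -1717/2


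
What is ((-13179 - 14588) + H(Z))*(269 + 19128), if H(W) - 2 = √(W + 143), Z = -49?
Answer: -538557705 + 19397*√94 ≈ -5.3837e+8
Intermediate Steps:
H(W) = 2 + √(143 + W) (H(W) = 2 + √(W + 143) = 2 + √(143 + W))
((-13179 - 14588) + H(Z))*(269 + 19128) = ((-13179 - 14588) + (2 + √(143 - 49)))*(269 + 19128) = (-27767 + (2 + √94))*19397 = (-27765 + √94)*19397 = -538557705 + 19397*√94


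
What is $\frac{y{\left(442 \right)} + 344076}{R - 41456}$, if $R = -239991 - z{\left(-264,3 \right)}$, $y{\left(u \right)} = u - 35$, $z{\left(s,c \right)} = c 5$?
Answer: $- \frac{344483}{281462} \approx -1.2239$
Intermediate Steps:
$z{\left(s,c \right)} = 5 c$
$y{\left(u \right)} = -35 + u$
$R = -240006$ ($R = -239991 - 5 \cdot 3 = -239991 - 15 = -240006$)
$\frac{y{\left(442 \right)} + 344076}{R - 41456} = \frac{\left(-35 + 442\right) + 344076}{-240006 - 41456} = \frac{407 + 344076}{-281462} = 344483 \left(- \frac{1}{281462}\right) = - \frac{344483}{281462}$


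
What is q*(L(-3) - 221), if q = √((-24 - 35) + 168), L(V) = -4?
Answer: -225*√109 ≈ -2349.1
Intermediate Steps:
q = √109 (q = √(-59 + 168) = √109 ≈ 10.440)
q*(L(-3) - 221) = √109*(-4 - 221) = √109*(-225) = -225*√109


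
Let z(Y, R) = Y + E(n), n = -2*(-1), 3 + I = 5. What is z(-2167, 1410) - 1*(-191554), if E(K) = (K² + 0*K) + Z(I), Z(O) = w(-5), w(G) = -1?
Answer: 189390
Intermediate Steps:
I = 2 (I = -3 + 5 = 2)
Z(O) = -1
n = 2
E(K) = -1 + K² (E(K) = (K² + 0*K) - 1 = (K² + 0) - 1 = K² - 1 = -1 + K²)
z(Y, R) = 3 + Y (z(Y, R) = Y + (-1 + 2²) = Y + (-1 + 4) = Y + 3 = 3 + Y)
z(-2167, 1410) - 1*(-191554) = (3 - 2167) - 1*(-191554) = -2164 + 191554 = 189390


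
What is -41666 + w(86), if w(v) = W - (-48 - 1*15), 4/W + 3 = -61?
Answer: -665649/16 ≈ -41603.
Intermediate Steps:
W = -1/16 (W = 4/(-3 - 61) = 4/(-64) = 4*(-1/64) = -1/16 ≈ -0.062500)
w(v) = 1007/16 (w(v) = -1/16 - (-48 - 1*15) = -1/16 - (-48 - 15) = -1/16 - 1*(-63) = -1/16 + 63 = 1007/16)
-41666 + w(86) = -41666 + 1007/16 = -665649/16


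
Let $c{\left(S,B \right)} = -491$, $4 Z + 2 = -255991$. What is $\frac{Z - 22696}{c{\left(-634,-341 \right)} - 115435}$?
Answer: $\frac{346777}{463704} \approx 0.74784$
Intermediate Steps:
$Z = - \frac{255993}{4}$ ($Z = - \frac{1}{2} + \frac{1}{4} \left(-255991\right) = - \frac{1}{2} - \frac{255991}{4} = - \frac{255993}{4} \approx -63998.0$)
$\frac{Z - 22696}{c{\left(-634,-341 \right)} - 115435} = \frac{- \frac{255993}{4} - 22696}{-491 - 115435} = - \frac{346777}{4 \left(-115926\right)} = \left(- \frac{346777}{4}\right) \left(- \frac{1}{115926}\right) = \frac{346777}{463704}$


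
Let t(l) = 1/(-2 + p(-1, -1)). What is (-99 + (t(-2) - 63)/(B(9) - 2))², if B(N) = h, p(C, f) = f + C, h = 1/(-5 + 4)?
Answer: 874225/144 ≈ 6071.0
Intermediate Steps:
h = -1 (h = 1/(-1) = -1)
p(C, f) = C + f
B(N) = -1
t(l) = -¼ (t(l) = 1/(-2 + (-1 - 1)) = 1/(-2 - 2) = 1/(-4) = -¼)
(-99 + (t(-2) - 63)/(B(9) - 2))² = (-99 + (-¼ - 63)/(-1 - 2))² = (-99 - 253/4/(-3))² = (-99 - 253/4*(-⅓))² = (-99 + 253/12)² = (-935/12)² = 874225/144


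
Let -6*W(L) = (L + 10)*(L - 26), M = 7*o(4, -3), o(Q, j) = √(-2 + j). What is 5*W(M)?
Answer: 2525/6 + 280*I*√5/3 ≈ 420.83 + 208.7*I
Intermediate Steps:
M = 7*I*√5 (M = 7*√(-2 - 3) = 7*√(-5) = 7*(I*√5) = 7*I*√5 ≈ 15.652*I)
W(L) = -(-26 + L)*(10 + L)/6 (W(L) = -(L + 10)*(L - 26)/6 = -(10 + L)*(-26 + L)/6 = -(-26 + L)*(10 + L)/6)
5*W(M) = 5*(130/3 - (7*I*√5)²/6 + 8*(7*I*√5)/3) = 5*(130/3 - ⅙*(-245) + 56*I*√5/3) = 5*(130/3 + 245/6 + 56*I*√5/3) = 5*(505/6 + 56*I*√5/3) = 2525/6 + 280*I*√5/3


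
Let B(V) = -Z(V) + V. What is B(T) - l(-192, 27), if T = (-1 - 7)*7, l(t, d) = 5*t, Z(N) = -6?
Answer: 910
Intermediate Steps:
T = -56 (T = -8*7 = -56)
B(V) = 6 + V (B(V) = -1*(-6) + V = 6 + V)
B(T) - l(-192, 27) = (6 - 56) - 5*(-192) = -50 - 1*(-960) = -50 + 960 = 910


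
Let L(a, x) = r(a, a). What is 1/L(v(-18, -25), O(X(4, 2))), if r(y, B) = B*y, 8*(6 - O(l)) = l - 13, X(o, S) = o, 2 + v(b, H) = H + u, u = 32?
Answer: 1/25 ≈ 0.040000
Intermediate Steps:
v(b, H) = 30 + H (v(b, H) = -2 + (H + 32) = -2 + (32 + H) = 30 + H)
O(l) = 61/8 - l/8 (O(l) = 6 - (l - 13)/8 = 6 - (-13 + l)/8 = 6 + (13/8 - l/8) = 61/8 - l/8)
L(a, x) = a² (L(a, x) = a*a = a²)
1/L(v(-18, -25), O(X(4, 2))) = 1/((30 - 25)²) = 1/(5²) = 1/25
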